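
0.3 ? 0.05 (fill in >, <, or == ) >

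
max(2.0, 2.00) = 2.00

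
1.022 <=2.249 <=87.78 True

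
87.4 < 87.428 True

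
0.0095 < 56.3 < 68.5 True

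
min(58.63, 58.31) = 58.31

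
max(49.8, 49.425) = 49.8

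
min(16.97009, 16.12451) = 16.12451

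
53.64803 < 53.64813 True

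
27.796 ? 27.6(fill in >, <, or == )>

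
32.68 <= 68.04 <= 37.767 False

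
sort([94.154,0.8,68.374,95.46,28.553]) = [0.8,28.553,68.374,94.154,95.46]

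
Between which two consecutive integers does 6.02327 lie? 6 and 7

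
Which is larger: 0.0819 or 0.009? 0.0819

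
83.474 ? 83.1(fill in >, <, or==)>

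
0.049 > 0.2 False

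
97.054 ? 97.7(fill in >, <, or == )<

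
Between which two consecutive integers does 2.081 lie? 2 and 3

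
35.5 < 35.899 True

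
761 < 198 False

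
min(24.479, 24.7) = 24.479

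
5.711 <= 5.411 False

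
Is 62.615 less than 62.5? No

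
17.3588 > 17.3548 True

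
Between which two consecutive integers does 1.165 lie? 1 and 2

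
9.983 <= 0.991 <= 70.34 False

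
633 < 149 False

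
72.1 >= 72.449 False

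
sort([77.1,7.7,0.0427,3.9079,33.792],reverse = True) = [77.1,33.792,7.7,3.9079,0.0427]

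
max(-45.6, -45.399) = -45.399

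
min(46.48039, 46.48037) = 46.48037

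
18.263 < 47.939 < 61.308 True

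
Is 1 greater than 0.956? Yes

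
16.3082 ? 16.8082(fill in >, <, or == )<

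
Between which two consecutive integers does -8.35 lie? -9 and -8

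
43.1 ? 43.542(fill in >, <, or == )<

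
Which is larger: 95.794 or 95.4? 95.794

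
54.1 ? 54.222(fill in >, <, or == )<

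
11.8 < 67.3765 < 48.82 False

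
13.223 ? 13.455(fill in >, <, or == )<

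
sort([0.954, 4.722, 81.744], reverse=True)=[81.744, 4.722, 0.954]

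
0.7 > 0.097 True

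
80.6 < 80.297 False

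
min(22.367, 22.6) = 22.367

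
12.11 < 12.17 True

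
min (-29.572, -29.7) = -29.7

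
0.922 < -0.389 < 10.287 False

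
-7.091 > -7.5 True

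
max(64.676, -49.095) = 64.676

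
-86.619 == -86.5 False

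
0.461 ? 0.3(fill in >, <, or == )>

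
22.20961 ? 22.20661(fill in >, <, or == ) >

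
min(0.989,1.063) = 0.989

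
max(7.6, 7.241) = 7.6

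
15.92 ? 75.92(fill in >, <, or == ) <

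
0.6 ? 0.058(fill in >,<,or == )>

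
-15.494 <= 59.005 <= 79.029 True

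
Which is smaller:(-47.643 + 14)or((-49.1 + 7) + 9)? (-47.643 + 14)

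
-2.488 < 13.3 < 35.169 True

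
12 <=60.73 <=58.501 False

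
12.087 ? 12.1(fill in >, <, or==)<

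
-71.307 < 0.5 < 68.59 True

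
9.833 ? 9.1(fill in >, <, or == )>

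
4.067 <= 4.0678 True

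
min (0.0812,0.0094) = 0.0094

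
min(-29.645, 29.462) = -29.645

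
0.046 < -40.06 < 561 False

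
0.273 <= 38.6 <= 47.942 True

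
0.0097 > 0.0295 False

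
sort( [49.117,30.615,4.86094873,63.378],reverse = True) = [63.378,49.117,30.615,4.86094873]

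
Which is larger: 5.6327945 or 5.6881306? 5.6881306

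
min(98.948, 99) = 98.948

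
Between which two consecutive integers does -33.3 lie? -34 and -33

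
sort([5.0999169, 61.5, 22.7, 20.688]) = [5.0999169, 20.688, 22.7, 61.5]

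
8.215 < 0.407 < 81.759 False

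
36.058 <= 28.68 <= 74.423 False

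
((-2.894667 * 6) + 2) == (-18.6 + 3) False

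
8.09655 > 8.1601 False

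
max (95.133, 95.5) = 95.5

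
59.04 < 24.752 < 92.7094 False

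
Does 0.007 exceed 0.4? No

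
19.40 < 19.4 False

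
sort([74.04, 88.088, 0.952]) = [0.952, 74.04, 88.088]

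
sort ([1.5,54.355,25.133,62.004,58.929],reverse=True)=[62.004,58.929,54.355,25.133,1.5]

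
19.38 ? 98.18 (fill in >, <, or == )<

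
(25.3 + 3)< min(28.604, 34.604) True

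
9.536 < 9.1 False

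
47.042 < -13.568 False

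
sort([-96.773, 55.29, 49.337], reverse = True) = [55.29, 49.337, -96.773]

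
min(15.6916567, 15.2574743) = 15.2574743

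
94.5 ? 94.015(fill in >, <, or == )>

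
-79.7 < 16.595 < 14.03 False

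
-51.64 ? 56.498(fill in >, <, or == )<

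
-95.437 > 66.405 False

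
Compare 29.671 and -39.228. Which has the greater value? 29.671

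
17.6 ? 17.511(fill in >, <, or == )>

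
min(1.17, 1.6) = 1.17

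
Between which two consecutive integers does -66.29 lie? -67 and -66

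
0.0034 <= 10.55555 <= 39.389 True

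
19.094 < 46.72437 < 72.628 True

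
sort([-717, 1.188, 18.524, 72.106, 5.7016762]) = [-717, 1.188, 5.7016762, 18.524, 72.106]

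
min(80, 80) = 80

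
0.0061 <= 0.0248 True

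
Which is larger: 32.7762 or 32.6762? 32.7762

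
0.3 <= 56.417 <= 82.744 True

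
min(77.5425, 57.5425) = 57.5425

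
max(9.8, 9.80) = 9.80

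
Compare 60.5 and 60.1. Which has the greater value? 60.5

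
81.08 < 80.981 False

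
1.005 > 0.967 True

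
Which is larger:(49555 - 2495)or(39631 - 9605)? (49555 - 2495)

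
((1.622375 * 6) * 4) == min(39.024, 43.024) False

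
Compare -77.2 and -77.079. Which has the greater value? -77.079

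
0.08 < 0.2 True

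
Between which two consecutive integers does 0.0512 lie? 0 and 1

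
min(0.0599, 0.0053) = 0.0053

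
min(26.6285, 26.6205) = 26.6205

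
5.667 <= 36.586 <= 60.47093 True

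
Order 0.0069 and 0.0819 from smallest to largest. 0.0069, 0.0819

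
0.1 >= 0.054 True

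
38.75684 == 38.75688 False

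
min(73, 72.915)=72.915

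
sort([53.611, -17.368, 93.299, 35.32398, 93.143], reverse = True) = [93.299, 93.143, 53.611, 35.32398, -17.368]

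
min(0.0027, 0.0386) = 0.0027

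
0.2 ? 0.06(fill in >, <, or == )>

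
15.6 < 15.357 False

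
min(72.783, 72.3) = 72.3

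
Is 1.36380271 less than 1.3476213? No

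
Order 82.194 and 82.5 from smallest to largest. 82.194, 82.5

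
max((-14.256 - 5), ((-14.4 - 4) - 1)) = -19.256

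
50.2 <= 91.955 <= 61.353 False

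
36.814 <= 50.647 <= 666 True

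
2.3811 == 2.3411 False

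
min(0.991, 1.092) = 0.991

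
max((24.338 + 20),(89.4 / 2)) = 44.7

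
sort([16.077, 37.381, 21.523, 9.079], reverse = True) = [37.381, 21.523, 16.077, 9.079]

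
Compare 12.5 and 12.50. They are equal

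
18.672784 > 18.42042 True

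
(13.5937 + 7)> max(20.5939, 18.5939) False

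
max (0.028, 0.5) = 0.5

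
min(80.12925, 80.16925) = 80.12925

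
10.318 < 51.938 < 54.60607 True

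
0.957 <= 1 True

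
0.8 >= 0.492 True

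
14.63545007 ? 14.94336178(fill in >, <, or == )<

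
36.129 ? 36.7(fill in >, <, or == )<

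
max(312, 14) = 312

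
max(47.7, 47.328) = 47.7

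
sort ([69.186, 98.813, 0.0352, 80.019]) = [0.0352, 69.186, 80.019, 98.813]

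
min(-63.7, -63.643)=-63.7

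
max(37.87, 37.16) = 37.87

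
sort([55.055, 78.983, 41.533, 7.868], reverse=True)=[78.983, 55.055, 41.533, 7.868]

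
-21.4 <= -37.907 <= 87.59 False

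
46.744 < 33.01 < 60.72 False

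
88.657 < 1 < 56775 False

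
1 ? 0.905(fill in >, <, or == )>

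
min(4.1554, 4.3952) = 4.1554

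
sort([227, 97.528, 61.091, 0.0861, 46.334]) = [0.0861, 46.334, 61.091, 97.528, 227]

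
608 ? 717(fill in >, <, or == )<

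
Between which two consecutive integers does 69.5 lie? 69 and 70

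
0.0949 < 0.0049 False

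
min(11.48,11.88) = 11.48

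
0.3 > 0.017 True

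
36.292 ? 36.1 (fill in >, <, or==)>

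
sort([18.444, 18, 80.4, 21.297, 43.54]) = [18, 18.444, 21.297, 43.54, 80.4]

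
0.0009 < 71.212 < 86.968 True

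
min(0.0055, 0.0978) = 0.0055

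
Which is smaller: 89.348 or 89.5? 89.348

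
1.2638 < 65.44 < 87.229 True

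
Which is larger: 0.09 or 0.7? 0.7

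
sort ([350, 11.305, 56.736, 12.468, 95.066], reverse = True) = [350, 95.066, 56.736, 12.468, 11.305]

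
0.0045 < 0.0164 True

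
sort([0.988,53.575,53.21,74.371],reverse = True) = [74.371,53.575,53.21,0.988]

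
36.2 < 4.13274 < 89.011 False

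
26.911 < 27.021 True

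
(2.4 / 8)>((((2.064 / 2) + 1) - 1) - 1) True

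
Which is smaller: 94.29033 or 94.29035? 94.29033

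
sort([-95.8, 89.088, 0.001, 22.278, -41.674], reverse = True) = [89.088, 22.278, 0.001, -41.674, -95.8]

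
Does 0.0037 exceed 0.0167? No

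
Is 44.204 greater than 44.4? No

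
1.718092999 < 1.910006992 True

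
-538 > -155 False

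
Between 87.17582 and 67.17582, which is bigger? 87.17582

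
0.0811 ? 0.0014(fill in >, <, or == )>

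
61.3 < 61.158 False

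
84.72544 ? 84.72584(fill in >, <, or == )<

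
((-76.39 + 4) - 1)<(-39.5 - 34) False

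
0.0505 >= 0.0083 True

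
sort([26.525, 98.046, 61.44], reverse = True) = [98.046, 61.44, 26.525]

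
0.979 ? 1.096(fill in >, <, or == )<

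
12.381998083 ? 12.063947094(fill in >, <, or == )>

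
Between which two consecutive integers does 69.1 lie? 69 and 70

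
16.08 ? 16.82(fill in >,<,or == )<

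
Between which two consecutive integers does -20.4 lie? -21 and -20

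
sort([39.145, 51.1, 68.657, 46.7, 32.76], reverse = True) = [68.657, 51.1, 46.7, 39.145, 32.76]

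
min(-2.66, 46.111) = -2.66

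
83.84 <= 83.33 False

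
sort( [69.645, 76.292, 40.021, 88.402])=[40.021, 69.645, 76.292, 88.402]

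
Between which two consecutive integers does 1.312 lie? 1 and 2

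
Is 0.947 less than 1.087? Yes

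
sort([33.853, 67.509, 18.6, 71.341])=[18.6, 33.853, 67.509, 71.341]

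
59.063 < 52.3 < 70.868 False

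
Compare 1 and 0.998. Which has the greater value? 1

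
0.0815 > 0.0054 True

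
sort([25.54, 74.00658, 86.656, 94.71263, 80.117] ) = [25.54, 74.00658, 80.117, 86.656, 94.71263]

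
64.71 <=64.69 False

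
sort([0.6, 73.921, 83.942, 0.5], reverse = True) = [83.942, 73.921, 0.6, 0.5]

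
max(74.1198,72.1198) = 74.1198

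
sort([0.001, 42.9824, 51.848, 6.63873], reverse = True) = [51.848, 42.9824, 6.63873, 0.001]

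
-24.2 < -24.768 False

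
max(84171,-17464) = 84171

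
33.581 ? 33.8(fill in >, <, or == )<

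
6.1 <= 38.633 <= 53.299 True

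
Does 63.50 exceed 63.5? No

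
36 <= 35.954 False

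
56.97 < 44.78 False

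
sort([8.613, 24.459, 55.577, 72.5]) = [8.613, 24.459, 55.577, 72.5]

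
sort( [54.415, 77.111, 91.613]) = [54.415, 77.111, 91.613]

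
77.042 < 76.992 False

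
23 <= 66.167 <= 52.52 False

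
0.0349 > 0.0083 True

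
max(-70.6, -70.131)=-70.131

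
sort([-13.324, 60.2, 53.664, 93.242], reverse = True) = [93.242, 60.2, 53.664, -13.324]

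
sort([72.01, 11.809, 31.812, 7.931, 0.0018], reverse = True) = [72.01, 31.812, 11.809, 7.931, 0.0018]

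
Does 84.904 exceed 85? No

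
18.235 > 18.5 False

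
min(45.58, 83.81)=45.58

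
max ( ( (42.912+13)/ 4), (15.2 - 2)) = 13.978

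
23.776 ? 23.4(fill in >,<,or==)>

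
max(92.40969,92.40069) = 92.40969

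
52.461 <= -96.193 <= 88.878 False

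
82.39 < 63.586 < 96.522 False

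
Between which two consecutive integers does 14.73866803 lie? 14 and 15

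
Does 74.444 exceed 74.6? No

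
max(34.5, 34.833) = 34.833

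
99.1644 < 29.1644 False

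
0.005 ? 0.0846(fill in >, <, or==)<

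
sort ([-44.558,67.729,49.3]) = [-44.558,49.3,67.729]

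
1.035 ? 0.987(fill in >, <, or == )>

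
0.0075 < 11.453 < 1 False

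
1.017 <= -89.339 False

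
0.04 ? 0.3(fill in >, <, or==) <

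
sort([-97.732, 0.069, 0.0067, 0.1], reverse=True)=[0.1, 0.069, 0.0067, -97.732]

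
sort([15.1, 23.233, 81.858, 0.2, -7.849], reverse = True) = [81.858, 23.233, 15.1, 0.2, -7.849]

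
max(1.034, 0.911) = 1.034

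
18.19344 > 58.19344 False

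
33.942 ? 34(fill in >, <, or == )<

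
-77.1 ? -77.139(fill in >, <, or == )>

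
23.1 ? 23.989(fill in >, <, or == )<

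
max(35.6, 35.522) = 35.6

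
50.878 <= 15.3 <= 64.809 False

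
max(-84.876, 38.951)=38.951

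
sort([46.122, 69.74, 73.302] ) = [46.122, 69.74, 73.302]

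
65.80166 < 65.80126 False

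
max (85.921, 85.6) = 85.921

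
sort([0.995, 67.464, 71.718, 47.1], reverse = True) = [71.718, 67.464, 47.1, 0.995]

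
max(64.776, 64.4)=64.776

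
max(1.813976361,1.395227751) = 1.813976361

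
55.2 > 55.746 False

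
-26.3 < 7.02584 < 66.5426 True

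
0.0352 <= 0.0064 False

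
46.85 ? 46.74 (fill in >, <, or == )>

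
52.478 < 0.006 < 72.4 False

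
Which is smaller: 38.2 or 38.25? 38.2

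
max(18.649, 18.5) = 18.649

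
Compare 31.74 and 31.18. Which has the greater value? 31.74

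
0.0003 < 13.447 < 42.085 True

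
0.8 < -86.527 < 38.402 False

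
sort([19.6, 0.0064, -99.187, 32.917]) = [-99.187, 0.0064, 19.6, 32.917]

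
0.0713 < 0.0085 False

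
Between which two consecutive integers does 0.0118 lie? 0 and 1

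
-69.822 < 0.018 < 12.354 True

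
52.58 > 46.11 True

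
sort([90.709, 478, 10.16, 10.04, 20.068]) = [10.04, 10.16, 20.068, 90.709, 478]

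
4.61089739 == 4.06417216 False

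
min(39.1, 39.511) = 39.1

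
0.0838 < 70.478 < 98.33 True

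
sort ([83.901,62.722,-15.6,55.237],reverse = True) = [83.901,62.722,55.237,-15.6]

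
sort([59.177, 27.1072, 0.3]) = [0.3, 27.1072, 59.177]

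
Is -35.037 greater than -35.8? Yes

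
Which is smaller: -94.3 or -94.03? -94.3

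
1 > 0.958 True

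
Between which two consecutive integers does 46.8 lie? 46 and 47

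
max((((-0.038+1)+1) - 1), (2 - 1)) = 1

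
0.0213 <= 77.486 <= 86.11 True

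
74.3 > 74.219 True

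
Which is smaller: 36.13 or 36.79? 36.13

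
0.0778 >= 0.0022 True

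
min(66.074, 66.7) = 66.074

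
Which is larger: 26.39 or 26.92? 26.92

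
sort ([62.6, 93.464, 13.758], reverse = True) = [93.464, 62.6, 13.758]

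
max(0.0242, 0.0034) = 0.0242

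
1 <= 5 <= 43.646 True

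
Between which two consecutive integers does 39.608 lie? 39 and 40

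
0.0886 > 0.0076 True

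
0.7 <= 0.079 False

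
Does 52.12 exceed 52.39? No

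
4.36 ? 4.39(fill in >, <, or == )<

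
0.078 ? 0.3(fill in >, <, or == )<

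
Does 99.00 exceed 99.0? No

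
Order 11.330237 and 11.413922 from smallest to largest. 11.330237, 11.413922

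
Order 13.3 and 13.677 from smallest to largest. 13.3, 13.677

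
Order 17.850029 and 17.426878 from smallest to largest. 17.426878, 17.850029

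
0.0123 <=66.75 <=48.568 False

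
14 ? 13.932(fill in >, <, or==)>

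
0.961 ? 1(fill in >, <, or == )<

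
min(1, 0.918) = 0.918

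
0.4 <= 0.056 False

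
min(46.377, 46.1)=46.1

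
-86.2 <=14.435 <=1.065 False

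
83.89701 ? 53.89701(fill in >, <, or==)>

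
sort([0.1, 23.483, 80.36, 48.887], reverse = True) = [80.36, 48.887, 23.483, 0.1]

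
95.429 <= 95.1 False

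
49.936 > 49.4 True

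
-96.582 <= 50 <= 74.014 True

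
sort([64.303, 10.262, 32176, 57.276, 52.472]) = [10.262, 52.472, 57.276, 64.303, 32176]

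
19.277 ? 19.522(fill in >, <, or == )<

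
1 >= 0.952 True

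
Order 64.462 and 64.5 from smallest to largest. 64.462, 64.5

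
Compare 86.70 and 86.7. They are equal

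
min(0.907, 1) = 0.907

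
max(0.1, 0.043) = 0.1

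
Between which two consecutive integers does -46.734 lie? -47 and -46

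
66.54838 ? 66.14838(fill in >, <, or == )>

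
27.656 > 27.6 True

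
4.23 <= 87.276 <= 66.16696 False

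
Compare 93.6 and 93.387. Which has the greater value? 93.6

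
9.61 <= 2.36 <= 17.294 False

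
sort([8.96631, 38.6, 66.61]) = [8.96631, 38.6, 66.61]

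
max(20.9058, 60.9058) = 60.9058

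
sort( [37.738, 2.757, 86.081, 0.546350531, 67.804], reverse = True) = [86.081, 67.804, 37.738, 2.757, 0.546350531]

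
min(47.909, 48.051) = 47.909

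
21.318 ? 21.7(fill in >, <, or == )<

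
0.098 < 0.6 True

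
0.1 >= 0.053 True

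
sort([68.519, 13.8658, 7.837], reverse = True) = [68.519, 13.8658, 7.837]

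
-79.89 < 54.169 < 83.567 True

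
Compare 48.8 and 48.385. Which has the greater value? 48.8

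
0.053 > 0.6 False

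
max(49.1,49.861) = 49.861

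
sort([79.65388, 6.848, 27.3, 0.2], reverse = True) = [79.65388, 27.3, 6.848, 0.2]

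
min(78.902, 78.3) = 78.3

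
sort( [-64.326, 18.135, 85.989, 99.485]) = [-64.326, 18.135, 85.989, 99.485]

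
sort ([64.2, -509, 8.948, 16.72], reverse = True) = [64.2, 16.72, 8.948, -509]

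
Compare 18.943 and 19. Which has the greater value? 19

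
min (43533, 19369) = 19369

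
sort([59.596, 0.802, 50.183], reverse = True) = [59.596, 50.183, 0.802]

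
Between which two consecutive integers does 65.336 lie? 65 and 66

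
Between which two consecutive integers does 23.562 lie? 23 and 24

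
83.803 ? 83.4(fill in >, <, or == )>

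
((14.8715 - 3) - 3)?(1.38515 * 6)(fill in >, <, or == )>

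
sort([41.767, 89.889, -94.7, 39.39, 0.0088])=[-94.7, 0.0088, 39.39, 41.767, 89.889]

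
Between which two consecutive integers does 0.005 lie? 0 and 1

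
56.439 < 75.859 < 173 True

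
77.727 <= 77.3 False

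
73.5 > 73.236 True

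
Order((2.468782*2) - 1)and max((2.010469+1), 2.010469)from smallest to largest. max((2.010469+1), 2.010469), ((2.468782*2) - 1)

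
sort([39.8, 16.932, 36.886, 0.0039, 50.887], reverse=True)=[50.887, 39.8, 36.886, 16.932, 0.0039]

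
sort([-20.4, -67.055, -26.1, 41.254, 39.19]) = [-67.055, -26.1, -20.4, 39.19, 41.254]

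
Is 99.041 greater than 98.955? Yes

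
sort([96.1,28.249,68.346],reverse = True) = [96.1,68.346,28.249]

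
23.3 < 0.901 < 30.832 False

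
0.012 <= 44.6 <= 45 True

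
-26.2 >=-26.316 True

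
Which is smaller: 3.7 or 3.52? 3.52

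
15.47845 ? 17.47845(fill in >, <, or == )<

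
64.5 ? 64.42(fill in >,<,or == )>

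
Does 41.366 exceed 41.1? Yes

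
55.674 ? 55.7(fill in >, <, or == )<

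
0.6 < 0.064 False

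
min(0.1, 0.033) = 0.033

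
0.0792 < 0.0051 False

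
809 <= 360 False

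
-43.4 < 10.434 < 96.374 True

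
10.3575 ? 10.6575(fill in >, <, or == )<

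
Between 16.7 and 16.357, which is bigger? 16.7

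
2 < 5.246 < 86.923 True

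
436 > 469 False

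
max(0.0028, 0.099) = 0.099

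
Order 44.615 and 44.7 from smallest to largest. 44.615, 44.7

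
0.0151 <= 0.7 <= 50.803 True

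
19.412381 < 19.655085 True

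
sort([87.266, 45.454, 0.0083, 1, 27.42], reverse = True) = [87.266, 45.454, 27.42, 1, 0.0083]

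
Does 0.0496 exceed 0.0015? Yes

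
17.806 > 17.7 True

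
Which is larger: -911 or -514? -514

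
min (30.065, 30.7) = 30.065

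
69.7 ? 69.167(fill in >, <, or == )>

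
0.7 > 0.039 True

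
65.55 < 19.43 False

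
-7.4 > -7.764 True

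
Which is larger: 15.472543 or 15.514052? 15.514052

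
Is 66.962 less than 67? Yes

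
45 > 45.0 False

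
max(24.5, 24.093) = 24.5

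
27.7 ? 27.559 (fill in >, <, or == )>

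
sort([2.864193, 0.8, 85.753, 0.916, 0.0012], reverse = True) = [85.753, 2.864193, 0.916, 0.8, 0.0012]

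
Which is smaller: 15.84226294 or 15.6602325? 15.6602325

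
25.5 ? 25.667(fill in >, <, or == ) <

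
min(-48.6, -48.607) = -48.607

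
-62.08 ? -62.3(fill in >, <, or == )>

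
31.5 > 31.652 False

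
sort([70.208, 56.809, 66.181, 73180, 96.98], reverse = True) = [73180, 96.98, 70.208, 66.181, 56.809]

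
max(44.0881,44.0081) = 44.0881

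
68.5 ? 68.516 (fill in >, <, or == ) <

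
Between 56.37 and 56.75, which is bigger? 56.75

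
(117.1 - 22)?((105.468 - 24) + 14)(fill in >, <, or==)<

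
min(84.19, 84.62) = 84.19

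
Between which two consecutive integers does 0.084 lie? 0 and 1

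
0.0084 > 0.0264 False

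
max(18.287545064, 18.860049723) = 18.860049723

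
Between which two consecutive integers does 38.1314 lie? 38 and 39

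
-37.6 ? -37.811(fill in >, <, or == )>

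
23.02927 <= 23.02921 False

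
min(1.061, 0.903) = 0.903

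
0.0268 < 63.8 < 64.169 True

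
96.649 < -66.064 False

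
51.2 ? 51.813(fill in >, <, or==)<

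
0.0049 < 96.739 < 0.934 False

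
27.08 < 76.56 True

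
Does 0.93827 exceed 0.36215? Yes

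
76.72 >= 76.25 True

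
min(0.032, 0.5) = 0.032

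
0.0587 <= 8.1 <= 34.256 True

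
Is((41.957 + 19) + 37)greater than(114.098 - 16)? No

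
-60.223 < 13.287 True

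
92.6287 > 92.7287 False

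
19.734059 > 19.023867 True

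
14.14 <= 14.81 True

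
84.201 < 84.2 False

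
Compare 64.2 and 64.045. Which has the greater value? 64.2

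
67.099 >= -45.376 True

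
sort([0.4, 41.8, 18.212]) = [0.4, 18.212, 41.8]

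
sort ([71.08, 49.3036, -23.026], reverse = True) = [71.08, 49.3036, -23.026]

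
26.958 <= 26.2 False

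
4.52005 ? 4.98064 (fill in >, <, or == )<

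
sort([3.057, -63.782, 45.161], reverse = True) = [45.161, 3.057, -63.782]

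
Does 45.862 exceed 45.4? Yes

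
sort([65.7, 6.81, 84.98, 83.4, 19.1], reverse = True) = [84.98, 83.4, 65.7, 19.1, 6.81]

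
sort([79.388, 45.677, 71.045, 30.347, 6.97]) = [6.97, 30.347, 45.677, 71.045, 79.388]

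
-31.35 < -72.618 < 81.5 False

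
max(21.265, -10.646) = 21.265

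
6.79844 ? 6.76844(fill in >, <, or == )>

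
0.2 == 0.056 False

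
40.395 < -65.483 False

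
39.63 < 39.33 False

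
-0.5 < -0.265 True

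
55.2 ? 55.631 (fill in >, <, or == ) <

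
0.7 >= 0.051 True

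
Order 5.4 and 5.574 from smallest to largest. 5.4, 5.574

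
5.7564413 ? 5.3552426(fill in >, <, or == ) >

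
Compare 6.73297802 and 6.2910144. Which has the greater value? 6.73297802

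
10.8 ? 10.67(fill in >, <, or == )>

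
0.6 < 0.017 False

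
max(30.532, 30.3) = 30.532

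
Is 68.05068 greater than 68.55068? No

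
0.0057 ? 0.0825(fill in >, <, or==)<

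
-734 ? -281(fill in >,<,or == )<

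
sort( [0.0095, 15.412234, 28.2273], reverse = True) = [28.2273, 15.412234, 0.0095]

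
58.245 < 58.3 True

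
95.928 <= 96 True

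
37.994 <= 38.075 True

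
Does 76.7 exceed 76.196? Yes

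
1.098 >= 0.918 True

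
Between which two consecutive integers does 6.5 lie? 6 and 7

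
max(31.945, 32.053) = 32.053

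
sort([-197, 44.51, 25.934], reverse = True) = [44.51, 25.934, -197]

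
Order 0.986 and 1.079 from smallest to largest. 0.986,1.079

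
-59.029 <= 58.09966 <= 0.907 False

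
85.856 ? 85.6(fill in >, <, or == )>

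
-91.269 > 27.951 False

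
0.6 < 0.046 False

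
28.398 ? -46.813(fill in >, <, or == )>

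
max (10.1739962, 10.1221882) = 10.1739962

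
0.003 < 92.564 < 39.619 False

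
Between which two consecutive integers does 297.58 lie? 297 and 298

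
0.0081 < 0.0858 True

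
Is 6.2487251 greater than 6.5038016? No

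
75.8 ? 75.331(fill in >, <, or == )>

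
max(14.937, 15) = 15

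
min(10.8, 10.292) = 10.292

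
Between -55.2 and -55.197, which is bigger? -55.197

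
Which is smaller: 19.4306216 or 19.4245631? 19.4245631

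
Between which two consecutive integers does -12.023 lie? -13 and -12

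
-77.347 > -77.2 False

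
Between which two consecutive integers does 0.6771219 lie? 0 and 1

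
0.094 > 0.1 False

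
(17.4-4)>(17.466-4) False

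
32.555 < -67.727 False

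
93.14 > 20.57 True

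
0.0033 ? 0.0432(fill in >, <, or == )<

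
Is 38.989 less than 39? Yes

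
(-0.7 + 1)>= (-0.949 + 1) True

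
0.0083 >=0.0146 False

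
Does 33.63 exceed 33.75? No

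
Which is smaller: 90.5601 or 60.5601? 60.5601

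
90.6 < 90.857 True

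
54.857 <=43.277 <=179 False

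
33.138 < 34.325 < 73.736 True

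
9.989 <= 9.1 False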